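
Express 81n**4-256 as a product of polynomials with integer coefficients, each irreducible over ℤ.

Write as (9n**2)² − (16)², then factor 9n**2-16 once more.

(3n+4)(3n-4)(9n**2+16)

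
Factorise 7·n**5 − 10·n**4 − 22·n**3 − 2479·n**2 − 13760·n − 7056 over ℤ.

(7·n + 4)·(n + 4)·(n − 9)·(n**2 + 3·n + 49)

Trying the rational-root candidates, n = −4 is a root, so (n + 4) divides it; the quotient is 7·n**4 − 38·n**3 + 130·n**2 − 2999·n − 1764.
Continuing, n = 9 is a root, so (n − 9) is a factor; dividing leaves 7·n**3 + 25·n**2 + 355·n + 196.
Then n = −4/7 is a root, so (7·n + 4) is a factor; dividing leaves n**2 + 3·n + 49.
The quadratic n**2 + 3·n + 49 has discriminant −187 < 0 and is irreducible over ℤ.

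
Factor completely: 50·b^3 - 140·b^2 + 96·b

Pull out the common factor 2·b, then factor the remaining trinomial.

2·b·(5·b - 6)·(5·b - 8)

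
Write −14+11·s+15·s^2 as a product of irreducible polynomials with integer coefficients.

Need a pair with product 15·(−14) = −210 and sum 11: that's 21 and −10.
Split the middle term: 15·s^2+21·s − 10·s−14 = 3·s·(5·s+7) − 2·(5·s+7).

(3·s−2)·(5·s+7)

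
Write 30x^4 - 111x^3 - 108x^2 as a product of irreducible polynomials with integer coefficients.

3x^2(2x - 9)(5x + 4)

Pull out the common factor 3x^2, then factor the remaining trinomial.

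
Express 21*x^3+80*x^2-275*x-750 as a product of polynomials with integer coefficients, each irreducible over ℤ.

(3*x-10)*(7*x+15)*(x+5)

Testing divisors of the constant over divisors of the leading coefficient, x = 10/3 is a root, giving the factor (3*x-10) and quotient 7*x^2+50*x+75.
The remaining quadratic factors as (x+5)(7*x+15).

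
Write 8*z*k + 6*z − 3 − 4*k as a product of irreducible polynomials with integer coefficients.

Group as (8*z*k + 6*z) + (−4*k − 3) = 2*z*(4*k + 3) − (4*k + 3).
Both groups share the factor (4*k + 3).

(2*z − 1)*(4*k + 3)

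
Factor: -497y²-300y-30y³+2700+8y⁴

(2y+9)(4y+15)(y-10)(y-2)

By the rational root theorem, y = -15/4 is a root, so (4y+15) is a factor; dividing leaves 2y³-15y²-68y+180.
Continuing, y = 2 is a root, so (y-2) is a factor; dividing leaves 2y²-11y-90.
The remaining quadratic factors as (2y+9)(y-10).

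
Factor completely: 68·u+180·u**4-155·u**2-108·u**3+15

(5·u-3)·(6·u+1)·(6·u+5)·(u-1)

Among the possible rational roots, u = -5/6 is a root, giving the factor (6·u+5) and quotient 30·u**3-43·u**2+10·u+3.
Then u = 3/5 is a root, so (5·u-3) divides it; the quotient is 6·u**2-5·u-1.
The remaining quadratic factors as (6·u+1)(u-1).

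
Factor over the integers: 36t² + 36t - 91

(6t + 13)(6t - 7)

Need a pair with product 36·(-91) = -3276 and sum 36: that's -42 and 78.
Split the middle term: 36t² - 42t + 78t - 91 = 6t(6t - 7) + 13(6t - 7).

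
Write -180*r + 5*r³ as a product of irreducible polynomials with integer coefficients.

Pull out the common factor 5*r; r² - 36 is a difference of squares.

5*r*(r + 6)*(r - 6)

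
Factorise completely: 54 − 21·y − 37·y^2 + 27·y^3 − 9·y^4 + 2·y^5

By the rational root theorem, y = 2 is a root, giving the factor (y − 2) and quotient 2·y^4 − 5·y^3 + 17·y^2 − 3·y − 27.
Continuing, y = 3/2 is a root, giving the factor (2·y − 3) and quotient y^3 − y^2 + 7·y + 9.
Then y = −1 is a root, so (y + 1) is a factor; dividing leaves y^2 − 2·y + 9.
The quadratic y^2 − 2·y + 9 has discriminant −32 < 0 and is irreducible over ℤ.

(2·y − 3)·(y + 1)·(y − 2)·(y^2 − 2·y + 9)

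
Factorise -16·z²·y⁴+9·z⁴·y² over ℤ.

y²·z²·(3·z-4·y)·(3·z+4·y)

Pull out the common factor z²·y², leaving 9·z²-16·y².
Recognize a difference of squares with the parts 3·z and 4·y.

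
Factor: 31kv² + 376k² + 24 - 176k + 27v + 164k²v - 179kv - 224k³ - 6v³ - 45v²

Group: 8k(-28k² + 17kv + 19k + 6v² - 3v - 3) + (-v - 8)(-28k² + 17kv + 19k + 6v² - 3v - 3); both groups contain (-28k² + 17kv + 19k + 6v² - 3v - 3), so (8k - v - 8) is a factor with cofactor -28k² + 17kv + 19k + 6v² - 3v - 3.
The cofactor groups again: -28k² + 17kv + 19k + 6v² - 3v - 3 = -7k(4k + v - 1) + (6v + 3)(4k + v - 1); both groups contain (4k + v - 1), giving -(7k - 6v - 3)(4k + v - 1).

-(4k + v - 1)(7k - 6v - 3)(8k - v - 8)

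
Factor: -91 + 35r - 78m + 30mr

Group as (30mr - 78m) + (35r - 91) = 6m(5r - 13) + 7(5r - 13).
Both groups share the factor (5r - 13).

(5r - 13)(6m + 7)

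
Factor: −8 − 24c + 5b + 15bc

(3c + 1)(5b − 8)

Group as (15bc + 5b) + (−24c − 8) = 5b(3c + 1) − 8(3c + 1).
Both groups share the factor (3c + 1).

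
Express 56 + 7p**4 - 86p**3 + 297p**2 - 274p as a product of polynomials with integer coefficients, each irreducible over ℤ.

(7p - 2)(p - 1)(p - 4)(p - 7)

Among the possible rational roots, p = 2/7 is a root, so (7p - 2) divides it; the quotient is p**3 - 12p**2 + 39p - 28.
Next, p = 1 is a root, so (p - 1) is a factor; dividing leaves p**2 - 11p + 28.
The remaining quadratic factors as (p - 4)(p - 7).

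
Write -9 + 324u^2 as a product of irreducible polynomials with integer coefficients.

9(6u + 1)(6u - 1)

Factor out 9, leaving 36u^2 - 1, which is a difference of two squares.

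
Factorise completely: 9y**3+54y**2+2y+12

(y+6)(9y**2+2)

Group as (9y**3+2y) + (54y**2+12) = y(9y**2+2) + 6(9y**2+2).
Both groups share the factor (9y**2+2).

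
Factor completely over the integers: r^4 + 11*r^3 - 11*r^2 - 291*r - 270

Among the possible rational roots, r = -9 is a root, giving the factor (r + 9) and quotient r^3 + 2*r^2 - 29*r - 30.
Continuing, r = 5 is a root, so (r - 5) is a factor; dividing leaves r^2 + 7*r + 6.
The remaining quadratic factors as (r + 1)(r + 6).

(r + 1)*(r + 6)*(r + 9)*(r - 5)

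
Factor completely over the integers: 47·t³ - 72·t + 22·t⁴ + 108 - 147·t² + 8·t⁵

Among the possible rational roots, t = -1 is a root, so (t + 1) is a factor; dividing leaves 8·t⁴ + 14·t³ + 33·t² - 180·t + 108.
Continuing, t = 3/4 is a root, giving the factor (4·t - 3) and quotient 2·t³ + 5·t² + 12·t - 36.
Next, t = 3/2 is a root, so (2·t - 3) is a factor; dividing leaves t² + 4·t + 12.
The quadratic t² + 4·t + 12 has discriminant -32 < 0 and is irreducible over ℤ.

(2·t - 3)·(4·t - 3)·(t + 1)·(t² + 4·t + 12)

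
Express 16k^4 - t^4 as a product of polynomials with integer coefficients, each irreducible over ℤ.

(2k + t)(2k - t)(4k^2 + t^2)

Difference of squares twice: with A = 2k and B = t, A⁴ − B⁴ = (A² − B²)(A² + B²), and A² − B² factors again.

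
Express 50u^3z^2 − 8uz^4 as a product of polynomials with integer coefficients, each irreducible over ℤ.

Every term has a factor of 2uz^2. Then 25u^2 − 4z^2 = (5u)² − (2z)².

2uz^2(5u + 2z)(5u − 2z)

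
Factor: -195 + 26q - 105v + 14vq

(2q - 15)(7v + 13)

Group as (14vq - 105v) + (26q - 195) = 7v(2q - 15) + 13(2q - 15).
Both groups share the factor (2q - 15).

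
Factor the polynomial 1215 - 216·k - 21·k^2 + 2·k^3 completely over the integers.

(2·k - 9)·(k + 9)·(k - 15)

Trying the rational-root candidates, k = 9/2 is a root, giving the factor (2·k - 9) and quotient k^2 - 6·k - 135.
The remaining quadratic factors as (k + 9)(k - 15).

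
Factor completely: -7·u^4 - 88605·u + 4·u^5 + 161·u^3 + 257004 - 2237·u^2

(4·u - 11)·(u + 11)·(u - 12)·(u^2 + 2·u + 177)

Trying the rational-root candidates, u = 11/4 is a root, so (4·u - 11) divides it; the quotient is u^4 + u^3 + 43·u^2 - 441·u - 23364.
Continuing, u = -11 is a root, so (u + 11) divides it; the quotient is u^3 - 10·u^2 + 153·u - 2124.
Continuing, u = 12 is a root, so (u - 12) divides it; the quotient is u^2 + 2·u + 177.
The quadratic u^2 + 2·u + 177 has discriminant -704 < 0 and is irreducible over ℤ.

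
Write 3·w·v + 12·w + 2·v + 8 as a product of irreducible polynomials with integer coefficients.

(3·w + 2)·(v + 4)

Group as (3·w·v + 12·w) + (2·v + 8) = 3·w·(v + 4) + 2·(v + 4).
Both groups share the factor (v + 4).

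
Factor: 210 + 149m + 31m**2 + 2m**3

(2m + 5)(m + 6)(m + 7)

Testing divisors of the constant over divisors of the leading coefficient, m = -7 is a root, so (m + 7) is a factor; dividing leaves 2m**2 + 17m + 30.
The remaining quadratic factors as (m + 6)(2m + 5).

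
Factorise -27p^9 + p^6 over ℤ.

Every term has a factor of p^6; factoring it out leaves -27p^3 + 1.
Recognize a difference of cubes with the parts 1 and 3p.

-p^6(3p - 1)(9p^2 + 3p + 1)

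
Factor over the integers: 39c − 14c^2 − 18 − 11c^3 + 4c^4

Trying the rational-root candidates, c = 1 is a root, so (c − 1) divides it; the quotient is 4c^3 − 7c^2 − 21c + 18.
Next, c = 3/4 is a root, so (4c − 3) is a factor; dividing leaves c^2 − c − 6.
The remaining quadratic factors as (c + 2)(c − 3).

(4c − 3)(c + 2)(c − 1)(c − 3)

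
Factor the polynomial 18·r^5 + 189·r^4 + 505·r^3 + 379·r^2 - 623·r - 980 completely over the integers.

By the rational root theorem, r = -5/3 is a root, giving the factor (3·r + 5) and quotient 6·r^4 + 53·r^3 + 80·r^2 - 7·r - 196.
Then r = 7/6 is a root, so (6·r - 7) divides it; the quotient is r^3 + 10·r^2 + 25·r + 28.
Then r = -7 is a root, so (r + 7) is a factor; dividing leaves r^2 + 3·r + 4.
The quadratic r^2 + 3·r + 4 has discriminant -7 < 0 and is irreducible over ℤ.

(3·r + 5)·(6·r - 7)·(r + 7)·(r^2 + 3·r + 4)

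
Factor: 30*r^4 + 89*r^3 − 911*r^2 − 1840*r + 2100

Trying the rational-root candidates, r = −6 is a root, so (r + 6) divides it; the quotient is 30*r^3 − 91*r^2 − 365*r + 350.
Continuing, r = 5/6 is a root, so (6*r − 5) divides it; the quotient is 5*r^2 − 11*r − 70.
The remaining quadratic factors as (r − 5)(5*r + 14).

(5*r + 14)*(6*r − 5)*(r + 6)*(r − 5)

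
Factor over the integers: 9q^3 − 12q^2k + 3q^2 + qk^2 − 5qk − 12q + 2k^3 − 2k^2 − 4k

(3q − 2k + 4)(q − k − 1)(3q + k)

Group: 3q(3q^2 − 2qk − 3q − k^2 − k) + (−2k + 4)(3q^2 − 2qk − 3q − k^2 − k); both groups contain (3q^2 − 2qk − 3q − k^2 − k), so (3q − 2k + 4) is a factor with cofactor 3q^2 − 2qk − 3q − k^2 − k.
The cofactor groups again: 3q^2 − 2qk − 3q − k^2 − k = q(3q + k) + (−k − 1)(3q + k); both groups contain (3q + k), giving (q − k − 1)(3q + k).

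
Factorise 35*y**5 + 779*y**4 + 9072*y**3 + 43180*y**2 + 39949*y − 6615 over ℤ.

(5*y + 7)*(7*y − 1)*(y + 7)*(y**2 + 14*y + 135)

Testing divisors of the constant over divisors of the leading coefficient, y = −7 is a root, giving the factor (y + 7) and quotient 35*y**4 + 534*y**3 + 5334*y**2 + 5842*y − 945.
Then y = 1/7 is a root, giving the factor (7*y − 1) and quotient 5*y**3 + 77*y**2 + 773*y + 945.
Continuing, y = −7/5 is a root, so (5*y + 7) is a factor; dividing leaves y**2 + 14*y + 135.
The quadratic y**2 + 14*y + 135 has discriminant −344 < 0 and is irreducible over ℤ.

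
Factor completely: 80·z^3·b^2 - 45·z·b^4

5·b^2·z·(4·z - 3·b)·(4·z + 3·b)

Factor out 5·z·b^2, leaving 16·z^2 - 9·b^2, which is a difference of two squares.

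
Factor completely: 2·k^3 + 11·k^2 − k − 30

(2·k − 3)·(k + 2)·(k + 5)

Testing divisors of the constant over divisors of the leading coefficient, k = −5 is a root, giving the factor (k + 5) and quotient 2·k^2 + k − 6.
The remaining quadratic factors as (k + 2)(2·k − 3).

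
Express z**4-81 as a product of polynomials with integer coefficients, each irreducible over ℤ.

Substitute u = z**2 to get a quadratic in u, then factor.
z**2+9 is irreducible over ℤ (sum of squares).
z**2-9 is a difference of squares.

(z+3)*(z-3)*(z**2+9)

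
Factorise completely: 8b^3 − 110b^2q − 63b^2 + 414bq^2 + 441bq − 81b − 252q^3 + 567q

(8b − 6q + 9)(b − 6q − 9)(b − 7q)

Group: b(8b^2 − 62bq + 9b + 42q^2 − 63q) + (−6q − 9)(8b^2 − 62bq + 9b + 42q^2 − 63q); both groups contain (8b^2 − 62bq + 9b + 42q^2 − 63q), so (b − 6q − 9) is a factor with cofactor 8b^2 − 62bq + 9b + 42q^2 − 63q.
The cofactor groups again: 8b^2 − 62bq + 9b + 42q^2 − 63q = b(8b − 6q + 9) − 7q(8b − 6q + 9); both groups contain (8b − 6q + 9), giving (b − 7q)(8b − 6q + 9).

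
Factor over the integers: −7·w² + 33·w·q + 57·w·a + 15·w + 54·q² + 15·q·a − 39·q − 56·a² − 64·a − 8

Group: −w·(7·w + 9·q − 8·a − 8) + (6·q + 7·a + 1)·(7·w + 9·q − 8·a − 8); both groups contain (7·w + 9·q − 8·a − 8).

−(w − 6·q − 7·a − 1)·(7·w + 9·q − 8·a − 8)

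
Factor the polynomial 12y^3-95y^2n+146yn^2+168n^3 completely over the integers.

Group: 3y(4y^2-13yn-12n^2) - 14n(4y^2-13yn-12n^2); both groups contain (4y^2-13yn-12n^2), so (3y-14n) is a factor with cofactor 4y^2-13yn-12n^2.
The cofactor groups again: 4y^2-13yn-12n^2 = 4y(y-4n) + 3n(y-4n); both groups contain (y-4n), giving (4y+3n)(y-4n).

(3y-14n)(y-4n)(4y+3n)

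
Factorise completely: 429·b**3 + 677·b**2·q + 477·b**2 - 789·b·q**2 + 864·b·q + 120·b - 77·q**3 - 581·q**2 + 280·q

Group: 3·b·(143·b**2 - 108·b·q + 159·b - 11·q**2 - 83·q + 40) + 7·q·(143·b**2 - 108·b·q + 159·b - 11·q**2 - 83·q + 40); both groups contain (143·b**2 - 108·b·q + 159·b - 11·q**2 - 83·q + 40), so (3·b + 7·q) is a factor with cofactor 143·b**2 - 108·b·q + 159·b - 11·q**2 - 83·q + 40.
The cofactor groups again: 143·b**2 - 108·b·q + 159·b - 11·q**2 - 83·q + 40 = 11·b·(13·b - 11·q + 5) + (q + 8)·(13·b - 11·q + 5); both groups contain (13·b - 11·q + 5), giving (11·b + q + 8)·(13·b - 11·q + 5).

(11·b + q + 8)·(13·b - 11·q + 5)·(3·b + 7·q)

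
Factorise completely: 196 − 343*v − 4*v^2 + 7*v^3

Testing divisors of the constant over divisors of the leading coefficient, v = 4/7 is a root, giving the factor (7*v − 4) and quotient v^2 − 49.
The remaining quadratic factors as (v − 7)(v + 7).

(7*v − 4)*(v + 7)*(v − 7)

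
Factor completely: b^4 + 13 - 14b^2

(b + 1)(b - 1)(b^2 - 13)

Substitute u = b^2 to get a quadratic in u, then factor.
b^2 - 1 is a difference of squares.
b^2 - 13 is irreducible over ℤ (13 is not a perfect square).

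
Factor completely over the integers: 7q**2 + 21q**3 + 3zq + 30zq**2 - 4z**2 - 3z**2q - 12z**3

-(4z - 7q)(3z + 3q + 1)(z + q)

Group: 3z(-4z**2 + 3zq + 7q**2) + (3q + 1)(-4z**2 + 3zq + 7q**2); both groups contain (-4z**2 + 3zq + 7q**2), so (3z + 3q + 1) is a factor with cofactor -4z**2 + 3zq + 7q**2.
The cofactor groups again: -4z**2 + 3zq + 7q**2 = -z(4z - 7q) - q(4z - 7q); both groups contain (4z - 7q), giving -(z + q)(4z - 7q).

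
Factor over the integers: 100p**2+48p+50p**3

Pull out the common factor 2p, then factor the remaining trinomial.

2p(5p+4)(5p+6)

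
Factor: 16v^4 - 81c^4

Difference of squares twice: with A = 2v and B = 3c, A⁴ − B⁴ = (A² − B²)(A² + B²), and A² − B² factors again.

(2v - 3c)(2v + 3c)(4v^2 + 9c^2)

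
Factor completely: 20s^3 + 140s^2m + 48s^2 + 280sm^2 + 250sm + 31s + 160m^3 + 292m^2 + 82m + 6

Group: 5s(4s^2 + 20sm + 8s + 16m^2 + 26m + 3) + (10m + 2)(4s^2 + 20sm + 8s + 16m^2 + 26m + 3); both groups contain (4s^2 + 20sm + 8s + 16m^2 + 26m + 3), so (5s + 10m + 2) is a factor with cofactor 4s^2 + 20sm + 8s + 16m^2 + 26m + 3.
The cofactor groups again: 4s^2 + 20sm + 8s + 16m^2 + 26m + 3 = 2s(2s + 8m + 1) + (2m + 3)(2s + 8m + 1); both groups contain (2s + 8m + 1), giving (2s + 2m + 3)(2s + 8m + 1).

(5s + 10m + 2)(2s + 2m + 3)(2s + 8m + 1)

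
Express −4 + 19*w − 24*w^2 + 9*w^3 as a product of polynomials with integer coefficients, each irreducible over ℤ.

(3*w − 1)*(3*w − 4)*(w − 1)

Testing divisors of the constant over divisors of the leading coefficient, w = 1/3 is a root, giving the factor (3*w − 1) and quotient 3*w^2 − 7*w + 4.
The remaining quadratic factors as (3*w − 4)(w − 1).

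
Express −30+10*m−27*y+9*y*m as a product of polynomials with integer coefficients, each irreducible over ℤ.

(9*y+10)*(m−3)

Group as (9*y*m−27*y) + (10*m−30) = 9*y*(m−3) + 10*(m−3).
Both groups share the factor (m−3).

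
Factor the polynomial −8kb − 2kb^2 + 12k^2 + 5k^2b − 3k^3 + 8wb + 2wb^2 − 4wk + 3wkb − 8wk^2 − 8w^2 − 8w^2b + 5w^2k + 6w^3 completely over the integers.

Group: 3w(2w^2 + wk − 2wb − 3k^2 + 2kb) + (k − b − 4)(2w^2 + wk − 2wb − 3k^2 + 2kb); both groups contain (2w^2 + wk − 2wb − 3k^2 + 2kb), so (3w + k − b − 4) is a factor with cofactor 2w^2 + wk − 2wb − 3k^2 + 2kb.
The cofactor groups again: 2w^2 + wk − 2wb − 3k^2 + 2kb = w(2w + 3k − 2b) − k(2w + 3k − 2b); both groups contain (2w + 3k − 2b), giving (w − k)(2w + 3k − 2b).

(2w + 3k − 2b)(3w + k − b − 4)(w − k)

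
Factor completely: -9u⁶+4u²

-u²(3u²+2)(3u²-2)

Factor out u² first: what remains is -9u⁴+4.
Recognize a difference of squares with the parts 2 and 3u².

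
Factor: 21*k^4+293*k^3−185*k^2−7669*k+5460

Testing divisors of the constant over divisors of the leading coefficient, k = 13/3 is a root, so (3*k−13) is a factor; dividing leaves 7*k^3+128*k^2+493*k−420.
Next, k = −7 is a root, so (k+7) is a factor; dividing leaves 7*k^2+79*k−60.
The remaining quadratic factors as (7*k−5)(k+12).

(3*k−13)*(7*k−5)*(k+12)*(k+7)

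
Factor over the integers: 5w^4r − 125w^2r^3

Factor out 5w^2r, leaving w^2 − 25r^2, which is a difference of two squares.

5rw^2(w − 5r)(w + 5r)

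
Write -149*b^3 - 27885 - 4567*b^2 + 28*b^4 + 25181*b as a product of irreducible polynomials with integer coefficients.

Among the possible rational roots, b = 11/7 is a root, so (7*b - 11) divides it; the quotient is 4*b^3 - 15*b^2 - 676*b + 2535.
Then b = 13 is a root, so (b - 13) is a factor; dividing leaves 4*b^2 + 37*b - 195.
The remaining quadratic factors as (4*b - 15)(b + 13).

(4*b - 15)*(7*b - 11)*(b + 13)*(b - 13)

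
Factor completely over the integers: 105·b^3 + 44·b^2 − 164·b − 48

Trying the rational-root candidates, b = −2/7 is a root, so (7·b + 2) divides it; the quotient is 15·b^2 + 2·b − 24.
The remaining quadratic factors as (5·b − 6)(3·b + 4).

(3·b + 4)·(5·b − 6)·(7·b + 2)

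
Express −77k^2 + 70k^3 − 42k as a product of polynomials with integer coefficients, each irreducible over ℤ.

Pull out the common factor 7k, then factor the remaining trinomial.

7k(2k − 3)(5k + 2)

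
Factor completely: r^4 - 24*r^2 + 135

(r + 3)*(r - 3)*(r^2 - 15)

Substitute u = r^2 to get a quadratic in u, then factor.
r^2 - 15 is irreducible over ℤ (15 is not a perfect square).
r^2 - 9 is a difference of squares.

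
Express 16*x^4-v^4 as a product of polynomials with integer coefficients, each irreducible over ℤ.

Difference of squares twice: with A = 2*x and B = v, A⁴ − B⁴ = (A² − B²)(A² + B²), and A² − B² factors again.

(2*x-v)*(2*x+v)*(4*x^2+v^2)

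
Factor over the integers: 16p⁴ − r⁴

Difference of squares twice: with A = 2p and B = r, A⁴ − B⁴ = (A² − B²)(A² + B²), and A² − B² factors again.

(2p + r)(2p − r)(4p² + r²)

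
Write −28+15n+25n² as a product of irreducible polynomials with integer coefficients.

(5n+7)(5n−4)

Need a pair with product 25·(−28) = −700 and sum 15: that's −20 and 35.
Split the middle term: 25n²−20n + 35n−28 = 5n(5n−4) + 7(5n−4).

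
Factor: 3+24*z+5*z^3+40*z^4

Group as (40*z^4+24*z) + (5*z^3+3) = 8*z*(5*z^3+3) + (5*z^3+3).
Both groups share the factor (5*z^3+3).

(8*z+1)*(5*z^3+3)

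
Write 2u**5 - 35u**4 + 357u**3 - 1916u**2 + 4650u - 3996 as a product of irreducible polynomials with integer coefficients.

(2u - 9)(u - 2)(u - 3)(u**2 - 8u + 74)

Trying the rational-root candidates, u = 3 is a root, so (u - 3) divides it; the quotient is 2u**4 - 29u**3 + 270u**2 - 1106u + 1332.
Continuing, u = 2 is a root, so (u - 2) divides it; the quotient is 2u**3 - 25u**2 + 220u - 666.
Continuing, u = 9/2 is a root, so (2u - 9) is a factor; dividing leaves u**2 - 8u + 74.
The quadratic u**2 - 8u + 74 has discriminant -232 < 0 and is irreducible over ℤ.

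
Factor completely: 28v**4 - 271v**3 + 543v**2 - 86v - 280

(4v - 5)(7v + 4)(v - 2)(v - 7)

Testing divisors of the constant over divisors of the leading coefficient, v = -4/7 is a root, so (7v + 4) divides it; the quotient is 4v**3 - 41v**2 + 101v - 70.
Continuing, v = 5/4 is a root, so (4v - 5) divides it; the quotient is v**2 - 9v + 14.
The remaining quadratic factors as (v - 7)(v - 2).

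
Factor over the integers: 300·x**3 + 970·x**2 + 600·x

10·x·(5·x + 12)·(6·x + 5)

Pull out the common factor 10·x, then factor the remaining trinomial.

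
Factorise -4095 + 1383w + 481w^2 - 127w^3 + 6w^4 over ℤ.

Testing divisors of the constant over divisors of the leading coefficient, w = -3 is a root, giving the factor (w + 3) and quotient 6w^3 - 145w^2 + 916w - 1365.
Continuing, w = 7 is a root, so (w - 7) divides it; the quotient is 6w^2 - 103w + 195.
The remaining quadratic factors as (6w - 13)(w - 15).

(6w - 13)(w + 3)(w - 15)(w - 7)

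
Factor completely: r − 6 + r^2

Two integers with product −6 and sum 1 are −2 and 3.

(r + 3)*(r − 2)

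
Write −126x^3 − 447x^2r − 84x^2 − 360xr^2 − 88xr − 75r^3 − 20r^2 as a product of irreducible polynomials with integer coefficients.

Group: 3x(−42x^2 − 135xr − 28x − 75r^2 − 20r) + r(−42x^2 − 135xr − 28x − 75r^2 − 20r); both groups contain (−42x^2 − 135xr − 28x − 75r^2 − 20r), so (3x + r) is a factor with cofactor −42x^2 − 135xr − 28x − 75r^2 − 20r.
The cofactor groups again: −42x^2 − 135xr − 28x − 75r^2 − 20r = −6x(7x + 5r) + (−15r − 4)(7x + 5r); both groups contain (7x + 5r), giving −(6x + 15r + 4)(7x + 5r).

−(6x + 15r + 4)(7x + 5r)(3x + r)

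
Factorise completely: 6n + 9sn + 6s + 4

(3n + 2)(3s + 2)

Group as (9sn + 6s) + (6n + 4) = 3s(3n + 2) + 2(3n + 2).
Both groups share the factor (3n + 2).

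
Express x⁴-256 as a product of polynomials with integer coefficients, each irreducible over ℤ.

(x+4)(x-4)(x²+16)

Write as (x²)² − (16)², then factor x²-16 once more.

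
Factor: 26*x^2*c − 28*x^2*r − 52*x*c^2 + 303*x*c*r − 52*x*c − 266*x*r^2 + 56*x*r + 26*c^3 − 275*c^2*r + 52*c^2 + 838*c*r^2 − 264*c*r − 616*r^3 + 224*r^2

Group: 2*x*(13*x*c − 14*x*r − 13*c^2 + 66*c*r − 56*r^2) + (−2*c + 11*r − 4)*(13*x*c − 14*x*r − 13*c^2 + 66*c*r − 56*r^2); both groups contain (13*x*c − 14*x*r − 13*c^2 + 66*c*r − 56*r^2), so (2*x − 2*c + 11*r − 4) is a factor with cofactor 13*x*c − 14*x*r − 13*c^2 + 66*c*r − 56*r^2.
The cofactor groups again: 13*x*c − 14*x*r − 13*c^2 + 66*c*r − 56*r^2 = x*(13*c − 14*r) + (−c + 4*r)*(13*c − 14*r); both groups contain (13*c − 14*r), giving (x − c + 4*r)*(13*c − 14*r).

(2*x − 2*c + 11*r − 4)*(x − c + 4*r)*(13*c − 14*r)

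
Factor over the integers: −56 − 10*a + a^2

(a + 4)*(a − 14)

Two integers with product −56 and sum −10 are 4 and −14.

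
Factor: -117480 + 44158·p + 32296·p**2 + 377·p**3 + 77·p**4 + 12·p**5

(3·p - 4)·(4·p + 11)·(p + 15)·(p**2 - 10·p + 178)

By the rational root theorem, p = -15 is a root, so (p + 15) divides it; the quotient is 12·p**4 - 103·p**3 + 1922·p**2 + 3466·p - 7832.
Then p = 4/3 is a root, so (3·p - 4) divides it; the quotient is 4·p**3 - 29·p**2 + 602·p + 1958.
Then p = -11/4 is a root, giving the factor (4·p + 11) and quotient p**2 - 10·p + 178.
The quadratic p**2 - 10·p + 178 has discriminant -612 < 0 and is irreducible over ℤ.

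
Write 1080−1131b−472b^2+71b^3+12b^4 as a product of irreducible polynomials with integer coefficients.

(3b+8)(4b−3)(b+9)(b−5)

Trying the rational-root candidates, b = 3/4 is a root, so (4b−3) is a factor; dividing leaves 3b^3+20b^2−103b−360.
Continuing, b = −8/3 is a root, so (3b+8) is a factor; dividing leaves b^2+4b−45.
The remaining quadratic factors as (b+9)(b−5).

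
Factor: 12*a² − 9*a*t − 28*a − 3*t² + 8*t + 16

(3*a − 3*t − 4)*(4*a + t − 4)

Group: 3*a*(4*a + t − 4) + (−3*t − 4)*(4*a + t − 4); both groups contain (4*a + t − 4).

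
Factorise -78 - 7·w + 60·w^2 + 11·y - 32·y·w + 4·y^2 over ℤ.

(4·y - 12·w - 13)·(y - 5·w + 6)

Group: 4·y·(y - 5·w + 6) + (-12·w - 13)·(y - 5·w + 6); both groups contain (y - 5·w + 6).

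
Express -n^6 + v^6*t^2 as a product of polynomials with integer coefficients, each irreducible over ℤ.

(v^3*t - n^3)*(v^3*t + n^3)

Recognize a difference of squares with the parts v^3*t and n^3.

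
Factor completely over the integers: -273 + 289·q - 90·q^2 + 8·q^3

Testing divisors of the constant over divisors of the leading coefficient, q = 3 is a root, so (q - 3) is a factor; dividing leaves 8·q^2 - 66·q + 91.
The remaining quadratic factors as (4·q - 7)(2·q - 13).

(2·q - 13)·(4·q - 7)·(q - 3)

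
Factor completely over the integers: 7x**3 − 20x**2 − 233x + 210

Testing divisors of the constant over divisors of the leading coefficient, x = 6/7 is a root, so (7x − 6) divides it; the quotient is x**2 − 2x − 35.
The remaining quadratic factors as (x − 7)(x + 5).

(7x − 6)(x + 5)(x − 7)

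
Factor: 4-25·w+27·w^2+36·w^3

By the rational root theorem, w = 1/3 is a root, so (3·w-1) is a factor; dividing leaves 12·w^2+13·w-4.
The remaining quadratic factors as (4·w-1)(3·w+4).

(3·w+4)·(3·w-1)·(4·w-1)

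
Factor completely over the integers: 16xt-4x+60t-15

(4t-1)(4x+15)

Group as (16xt-4x) + (60t-15) = 4x(4t-1) + 15(4t-1).
Both groups share the factor (4t-1).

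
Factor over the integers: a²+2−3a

(a−1)(a−2)

Two integers with product 2 and sum −3 are −2 and −1.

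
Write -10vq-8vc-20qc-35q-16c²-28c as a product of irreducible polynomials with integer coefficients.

-(2v+4c+7)(5q+4c)

Group: -5q(2v+4c+7) - 4c(2v+4c+7); both groups contain (2v+4c+7).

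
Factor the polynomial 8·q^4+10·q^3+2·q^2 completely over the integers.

Pull out the common factor 2·q^2, then factor the remaining trinomial.

2·q^2·(4·q+1)·(q+1)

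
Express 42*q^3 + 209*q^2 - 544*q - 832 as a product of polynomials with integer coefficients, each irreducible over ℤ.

(2*q + 13)*(3*q - 8)*(7*q + 8)

Trying the rational-root candidates, q = 8/3 is a root, so (3*q - 8) divides it; the quotient is 14*q^2 + 107*q + 104.
The remaining quadratic factors as (2*q + 13)(7*q + 8).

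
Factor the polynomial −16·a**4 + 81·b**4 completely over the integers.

(3·b − 2·a)·(3·b + 2·a)·(9·b**2 + 4·a**2)

(3·b)⁴ − (2·a)⁴ = ((3·b)² − (2·a)²)((3·b)² + (2·a)²); the first factor splits again, the second (9·b**2 + 4·a**2) is irreducible.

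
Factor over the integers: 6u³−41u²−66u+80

(6u−5)(u+2)(u−8)

Trying the rational-root candidates, u = −2 is a root, giving the factor (u+2) and quotient 6u²−53u+40.
The remaining quadratic factors as (6u−5)(u−8).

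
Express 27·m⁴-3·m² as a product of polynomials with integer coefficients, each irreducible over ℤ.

3·m²·(3·m+1)·(3·m-1)

Factor out 3·m², leaving 9·m²-1, which is a difference of two squares.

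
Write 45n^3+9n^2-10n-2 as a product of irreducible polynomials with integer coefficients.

Group as (45n^3-10n) + (9n^2-2) = 5n(9n^2-2) + (9n^2-2).
Both groups share the factor (9n^2-2).

(5n+1)(9n^2-2)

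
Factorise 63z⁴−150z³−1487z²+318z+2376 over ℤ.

By the rational root theorem, z = 6 is a root, so (z−6) is a factor; dividing leaves 63z³+228z²−119z−396.
Continuing, z = 4/3 is a root, so (3z−4) is a factor; dividing leaves 21z²+104z+99.
The remaining quadratic factors as (3z+11)(7z+9).

(3z+11)(3z−4)(7z+9)(z−6)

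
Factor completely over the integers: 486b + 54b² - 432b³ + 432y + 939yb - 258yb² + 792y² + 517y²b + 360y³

(9y - 8b + 9)(5y + 6b + 6)(8y + 9b)

Group: 9y(40y² + 93yb + 48y + 54b² + 54b) + (-8b + 9)(40y² + 93yb + 48y + 54b² + 54b); both groups contain (40y² + 93yb + 48y + 54b² + 54b), so (9y - 8b + 9) is a factor with cofactor 40y² + 93yb + 48y + 54b² + 54b.
The cofactor groups again: 40y² + 93yb + 48y + 54b² + 54b = 5y(8y + 9b) + (6b + 6)(8y + 9b); both groups contain (8y + 9b), giving (5y + 6b + 6)(8y + 9b).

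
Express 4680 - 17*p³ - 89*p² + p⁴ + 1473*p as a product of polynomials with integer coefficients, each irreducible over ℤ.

(p + 3)*(p + 8)*(p - 13)*(p - 15)

Trying the rational-root candidates, p = -8 is a root, so (p + 8) divides it; the quotient is p³ - 25*p² + 111*p + 585.
Next, p = 15 is a root, so (p - 15) divides it; the quotient is p² - 10*p - 39.
The remaining quadratic factors as (p + 3)(p - 13).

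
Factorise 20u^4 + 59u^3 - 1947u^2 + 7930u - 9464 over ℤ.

(4u - 13)(5u - 14)(u + 13)(u - 4)

Testing divisors of the constant over divisors of the leading coefficient, u = 14/5 is a root, giving the factor (5u - 14) and quotient 4u^3 + 23u^2 - 325u + 676.
Then u = -13 is a root, giving the factor (u + 13) and quotient 4u^2 - 29u + 52.
The remaining quadratic factors as (4u - 13)(u - 4).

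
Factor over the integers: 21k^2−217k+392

Pull out the common factor 7, then factor the remaining trinomial.

7(3k−7)(k−8)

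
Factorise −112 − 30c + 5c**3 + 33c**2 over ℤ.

Testing divisors of the constant over divisors of the leading coefficient, c = −8/5 is a root, so (5c + 8) divides it; the quotient is c**2 + 5c − 14.
The remaining quadratic factors as (c + 7)(c − 2).

(5c + 8)(c + 7)(c − 2)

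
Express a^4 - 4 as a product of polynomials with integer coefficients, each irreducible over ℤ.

(a^2 + 2)(a^2 - 2)

Substitute u = a^2 to get a quadratic in u, then factor.
a^2 + 2 is irreducible over ℤ (always positive, so no real roots).
a^2 - 2 is irreducible over ℤ (2 is not a perfect square).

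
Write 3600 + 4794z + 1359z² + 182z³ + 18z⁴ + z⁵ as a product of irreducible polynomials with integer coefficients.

By the rational root theorem, z = -1 is a root, so (z + 1) is a factor; dividing leaves z⁴ + 17z³ + 165z² + 1194z + 3600.
Continuing, z = -6 is a root, giving the factor (z + 6) and quotient z³ + 11z² + 99z + 600.
Continuing, z = -8 is a root, giving the factor (z + 8) and quotient z² + 3z + 75.
The quadratic z² + 3z + 75 has discriminant -291 < 0 and is irreducible over ℤ.

(z + 1)(z + 6)(z + 8)(z² + 3z + 75)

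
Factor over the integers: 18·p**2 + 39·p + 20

(3·p + 4)·(6·p + 5)

Need a pair with product 18·20 = 360 and sum 39: that's 15 and 24.
Split the middle term: 18·p**2 + 15·p + 24·p + 20 = 3·p·(6·p + 5) + 4·(6·p + 5).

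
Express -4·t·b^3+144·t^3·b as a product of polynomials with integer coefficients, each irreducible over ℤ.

Every term has a factor of 4·t·b. Then 36·t^2-b^2 = (6·t)² − (b)².

4·b·t·(6·t-b)·(6·t+b)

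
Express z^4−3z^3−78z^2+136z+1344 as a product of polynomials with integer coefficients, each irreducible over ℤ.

(z+4)(z+7)(z−6)(z−8)

Among the possible rational roots, z = 6 is a root, so (z−6) is a factor; dividing leaves z^3+3z^2−60z−224.
Then z = −7 is a root, so (z+7) divides it; the quotient is z^2−4z−32.
The remaining quadratic factors as (z−8)(z+4).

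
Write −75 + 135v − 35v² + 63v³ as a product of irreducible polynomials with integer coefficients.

(9v − 5)(7v² + 15)

Group as (63v³ + 135v) + (−35v² − 75) = 9v(7v² + 15) − 5(7v² + 15).
Both groups share the factor (7v² + 15).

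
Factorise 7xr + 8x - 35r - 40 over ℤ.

Group as (7xr + 8x) + (-35r - 40) = x(7r + 8) - 5(7r + 8).
Both groups share the factor (7r + 8).

(7r + 8)(x - 5)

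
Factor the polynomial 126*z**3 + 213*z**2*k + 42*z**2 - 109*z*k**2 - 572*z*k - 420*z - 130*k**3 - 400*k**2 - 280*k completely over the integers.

(6*z - 5*k - 10)*(7*z + 13*k + 14)*(3*z + 2*k)

Group: 6*z*(21*z**2 + 53*z*k + 42*z + 26*k**2 + 28*k) + (-5*k - 10)*(21*z**2 + 53*z*k + 42*z + 26*k**2 + 28*k); both groups contain (21*z**2 + 53*z*k + 42*z + 26*k**2 + 28*k), so (6*z - 5*k - 10) is a factor with cofactor 21*z**2 + 53*z*k + 42*z + 26*k**2 + 28*k.
The cofactor groups again: 21*z**2 + 53*z*k + 42*z + 26*k**2 + 28*k = 3*z*(7*z + 13*k + 14) + 2*k*(7*z + 13*k + 14); both groups contain (7*z + 13*k + 14), giving (3*z + 2*k)*(7*z + 13*k + 14).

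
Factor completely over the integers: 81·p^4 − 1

(3·p + 1)·(3·p − 1)·(9·p^2 + 1)

(3·p)⁴ − (1)⁴ = ((3·p)² − (1)²)((3·p)² + (1)²); the first factor splits again, the second (9·p^2 + 1) is irreducible.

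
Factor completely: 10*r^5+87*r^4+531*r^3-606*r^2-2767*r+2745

(2*r+5)*(5*r-9)*(r-1)*(r^2+9*r+61)

By the rational root theorem, r = -5/2 is a root, so (2*r+5) is a factor; dividing leaves 5*r^4+31*r^3+188*r^2-773*r+549.
Next, r = 9/5 is a root, so (5*r-9) is a factor; dividing leaves r^3+8*r^2+52*r-61.
Next, r = 1 is a root, giving the factor (r-1) and quotient r^2+9*r+61.
The quadratic r^2+9*r+61 has discriminant -163 < 0 and is irreducible over ℤ.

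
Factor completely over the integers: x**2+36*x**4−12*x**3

Factor out x**2 first: what remains is 36*x**2−12*x+1.
Recognize a perfect-square trinomial with the parts 1 and 6*x.

x**2*(6*x−1)**2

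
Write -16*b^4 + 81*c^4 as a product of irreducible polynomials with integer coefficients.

(3*c - 2*b)*(3*c + 2*b)*(9*c^2 + 4*b^2)

Difference of squares twice: with A = 3*c and B = 2*b, A⁴ − B⁴ = (A² − B²)(A² + B²), and A² − B² factors again.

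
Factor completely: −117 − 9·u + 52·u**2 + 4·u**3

Group as (4·u**3 − 9·u) + (52·u**2 − 117) = u·(4·u**2 − 9) + 13·(4·u**2 − 9).
Both groups share the factor (4·u**2 − 9).

(2·u + 3)·(2·u − 3)·(u + 13)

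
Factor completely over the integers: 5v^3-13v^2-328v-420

(5v+7)(v+6)(v-10)

By the rational root theorem, v = -7/5 is a root, so (5v+7) divides it; the quotient is v^2-4v-60.
The remaining quadratic factors as (v+6)(v-10).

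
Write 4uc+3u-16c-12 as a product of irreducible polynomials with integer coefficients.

(4c+3)(u-4)

Group as (4uc+3u) + (-16c-12) = u(4c+3) - 4(4c+3).
Both groups share the factor (4c+3).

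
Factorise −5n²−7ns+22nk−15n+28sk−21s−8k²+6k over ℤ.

−(5n+7s−2k)(n−4k+3)

Group: −5n(n−4k+3) + (−7s+2k)(n−4k+3); both groups contain (n−4k+3).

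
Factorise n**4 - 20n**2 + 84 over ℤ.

Substitute u = n**2 to get a quadratic in u, then factor.
n**2 - 6 is irreducible over ℤ (6 is not a perfect square).
n**2 - 14 is irreducible over ℤ (14 is not a perfect square).

(n**2 - 14)(n**2 - 6)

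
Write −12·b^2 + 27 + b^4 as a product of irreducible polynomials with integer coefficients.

Substitute u = b^2 to get a quadratic in u, then factor.
b^2 − 3 is irreducible over ℤ (3 is not a perfect square).
b^2 − 9 is a difference of squares.

(b + 3)·(b − 3)·(b^2 − 3)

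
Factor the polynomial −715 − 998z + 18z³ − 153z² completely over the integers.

Among the possible rational roots, z = 13 is a root, so (z − 13) is a factor; dividing leaves 18z² + 81z + 55.
The remaining quadratic factors as (6z + 5)(3z + 11).

(3z + 11)(6z + 5)(z − 13)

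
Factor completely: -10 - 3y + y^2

(y + 2)(y - 5)

Two integers with product -10 and sum -3 are -5 and 2.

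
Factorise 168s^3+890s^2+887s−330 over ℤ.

Testing divisors of the constant over divisors of the leading coefficient, s = −15/4 is a root, giving the factor (4s+15) and quotient 42s^2+65s−22.
The remaining quadratic factors as (7s−2)(6s+11).

(4s+15)(6s+11)(7s−2)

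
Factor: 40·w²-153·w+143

(5·w-11)·(8·w-13)

Need a pair with product 40·143 = 5720 and sum -153: that's -88 and -65.
Split the middle term: 40·w²-88·w - 65·w+143 = 8·w·(5·w-11) - 13·(5·w-11).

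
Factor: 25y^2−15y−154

Need a pair with product 25·(−154) = −3850 and sum −15: that's 55 and −70.
Split the middle term: 25y^2+55y − 70y−154 = 5y(5y+11) − 14(5y+11).

(5y+11)(5y−14)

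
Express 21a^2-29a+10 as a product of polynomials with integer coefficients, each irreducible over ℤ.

Need a pair with product 21·10 = 210 and sum -29: that's -15 and -14.
Split the middle term: 21a^2-15a - 14a+10 = 3a(7a-5) - 2(7a-5).

(3a-2)(7a-5)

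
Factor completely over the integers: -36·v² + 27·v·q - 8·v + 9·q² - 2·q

Group: -9·v·(4·v + q) + (9·q - 2)·(4·v + q); both groups contain (4·v + q).

-(9·v - 9·q + 2)·(4·v + q)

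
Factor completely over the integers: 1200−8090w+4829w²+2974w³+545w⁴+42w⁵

Trying the rational-root candidates, w = −5 is a root, giving the factor (w+5) and quotient 42w⁴+335w³+1299w²−1666w+240.
Continuing, w = 1/6 is a root, so (6w−1) divides it; the quotient is 7w³+57w²+226w−240.
Continuing, w = 6/7 is a root, so (7w−6) is a factor; dividing leaves w²+9w+40.
The quadratic w²+9w+40 has discriminant −79 < 0 and is irreducible over ℤ.

(6w−1)(7w−6)(w+5)(w²+9w+40)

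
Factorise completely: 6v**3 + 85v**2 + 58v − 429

By the rational root theorem, v = 11/6 is a root, giving the factor (6v − 11) and quotient v**2 + 16v + 39.
The remaining quadratic factors as (v + 13)(v + 3).

(6v − 11)(v + 13)(v + 3)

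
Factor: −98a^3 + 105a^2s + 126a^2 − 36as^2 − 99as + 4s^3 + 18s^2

Group: 7a(−14a^2 + 11as − 2s^2) + (−2s − 9)(−14a^2 + 11as − 2s^2); both groups contain (−14a^2 + 11as − 2s^2), so (7a − 2s − 9) is a factor with cofactor −14a^2 + 11as − 2s^2.
The cofactor groups again: −14a^2 + 11as − 2s^2 = −2a(7a − 2s) + s(7a − 2s); both groups contain (7a − 2s), giving −(2a − s)(7a − 2s).

−(2a − s)(7a − 2s)(7a − 2s − 9)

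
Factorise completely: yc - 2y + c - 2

(c - 2)(y + 1)

Group as (yc - 2y) + (c - 2) = y(c - 2) + (c - 2).
Both groups share the factor (c - 2).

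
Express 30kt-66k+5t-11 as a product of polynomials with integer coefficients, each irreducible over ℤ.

Group as (30kt-66k) + (5t-11) = 6k(5t-11) + (5t-11).
Both groups share the factor (5t-11).

(5t-11)(6k+1)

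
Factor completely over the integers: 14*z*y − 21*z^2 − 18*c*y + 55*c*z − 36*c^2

−(4*c − 3*z + 2*y)*(9*c − 7*z)

Group: −9*c*(4*c − 3*z + 2*y) + 7*z*(4*c − 3*z + 2*y); both groups contain (4*c − 3*z + 2*y).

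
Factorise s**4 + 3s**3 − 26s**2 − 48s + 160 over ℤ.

(s + 4)(s + 5)(s − 2)(s − 4)

By the rational root theorem, s = 2 is a root, so (s − 2) divides it; the quotient is s**3 + 5s**2 − 16s − 80.
Continuing, s = −5 is a root, giving the factor (s + 5) and quotient s**2 − 16.
The remaining quadratic factors as (s − 4)(s + 4).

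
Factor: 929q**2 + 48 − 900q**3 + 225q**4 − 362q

By the rational root theorem, q = 8/3 is a root, so (3q − 8) is a factor; dividing leaves 75q**3 − 100q**2 + 43q − 6.
Continuing, q = 1/3 is a root, so (3q − 1) is a factor; dividing leaves 25q**2 − 25q + 6.
The remaining quadratic factors as (5q − 3)(5q − 2).

(3q − 1)(3q − 8)(5q − 2)(5q − 3)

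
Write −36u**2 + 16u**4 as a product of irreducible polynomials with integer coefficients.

4u**2(2u + 3)(2u − 3)

Pull out the common factor 4u**2; 4u**2 − 9 is a difference of squares.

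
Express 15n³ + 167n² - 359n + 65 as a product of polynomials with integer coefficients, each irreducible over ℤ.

(3n - 5)(5n - 1)(n + 13)

By the rational root theorem, n = -13 is a root, giving the factor (n + 13) and quotient 15n² - 28n + 5.
The remaining quadratic factors as (5n - 1)(3n - 5).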